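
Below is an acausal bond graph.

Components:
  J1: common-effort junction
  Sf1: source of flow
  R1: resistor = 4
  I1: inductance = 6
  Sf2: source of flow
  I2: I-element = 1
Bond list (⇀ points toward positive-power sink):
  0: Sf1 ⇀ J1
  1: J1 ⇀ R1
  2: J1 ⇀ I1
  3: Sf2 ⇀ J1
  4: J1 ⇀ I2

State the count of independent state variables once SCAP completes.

2  (I1, I2 all integral)

b0 |Sf1  (Sf1: flow source, stroke at near end)
b3 |Sf2  (Sf2 (Sf) sets flow on bond)
b2 |I1  (prefer integral on I1)
b4 |I2  (I2 outputs flow p/I2)
b1 |J1  (only one effort-in slot at J1)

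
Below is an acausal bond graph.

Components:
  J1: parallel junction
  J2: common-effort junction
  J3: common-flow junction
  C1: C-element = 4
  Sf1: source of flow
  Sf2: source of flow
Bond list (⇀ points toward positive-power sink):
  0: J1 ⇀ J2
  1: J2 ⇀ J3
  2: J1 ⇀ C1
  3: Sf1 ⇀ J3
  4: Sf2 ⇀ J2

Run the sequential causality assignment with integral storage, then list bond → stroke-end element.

#0 stroke→J2
#1 stroke→J3
#2 stroke→J1
#3 stroke→Sf1
#4 stroke→Sf2

bond 3 stroke→Sf1  (source Sf1 imposes f)
bond 4 stroke→Sf2  (source Sf2 imposes f)
bond 1 stroke→J3  (J3 flow already set via bond 3)
bond 0 stroke→J2  (only one effort-in slot at J2)
bond 2 stroke→J1  (J1 needs exactly one e-in)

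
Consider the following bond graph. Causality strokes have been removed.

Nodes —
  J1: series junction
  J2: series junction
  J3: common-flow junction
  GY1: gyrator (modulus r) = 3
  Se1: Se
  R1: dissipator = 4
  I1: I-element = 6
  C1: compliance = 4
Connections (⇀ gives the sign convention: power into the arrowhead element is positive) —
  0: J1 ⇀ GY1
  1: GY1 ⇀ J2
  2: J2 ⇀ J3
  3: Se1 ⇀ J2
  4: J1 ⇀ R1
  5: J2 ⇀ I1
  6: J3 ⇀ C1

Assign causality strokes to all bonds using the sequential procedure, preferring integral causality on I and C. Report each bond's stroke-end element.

bond 3 |J2  (Se1: effort source, stroke at far end)
bond 5 |I1  (prefer integral on I1)
bond 1 |J2  (J2 flow already set via bond 5)
bond 2 |J2  (J2: bond 5 brought flow, rest push out)
bond 6 |J3  (J3 flow already set via bond 2)
bond 0 |J1  (GY1 both-in/both-out from 1)
bond 4 |R1  (J1 needs exactly one f-in)

#0 →J1
#1 →J2
#2 →J2
#3 →J2
#4 →R1
#5 →I1
#6 →J3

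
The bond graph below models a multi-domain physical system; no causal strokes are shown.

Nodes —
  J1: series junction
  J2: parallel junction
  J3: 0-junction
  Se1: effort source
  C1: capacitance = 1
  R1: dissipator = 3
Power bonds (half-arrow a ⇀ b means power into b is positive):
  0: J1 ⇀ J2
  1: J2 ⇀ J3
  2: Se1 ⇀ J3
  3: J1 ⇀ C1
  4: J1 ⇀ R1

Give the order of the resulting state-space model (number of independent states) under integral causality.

#2 |J3  (Se1: effort source, stroke at far end)
#1 |J2  (0-jn J3 has e-setter on 2)
#0 |J1  (J2 effort already set via bond 1)
#3 |J1  (C1: C, integral causality)
#4 |R1  (J1: last free bond brings flow in)

1  (C1 all integral)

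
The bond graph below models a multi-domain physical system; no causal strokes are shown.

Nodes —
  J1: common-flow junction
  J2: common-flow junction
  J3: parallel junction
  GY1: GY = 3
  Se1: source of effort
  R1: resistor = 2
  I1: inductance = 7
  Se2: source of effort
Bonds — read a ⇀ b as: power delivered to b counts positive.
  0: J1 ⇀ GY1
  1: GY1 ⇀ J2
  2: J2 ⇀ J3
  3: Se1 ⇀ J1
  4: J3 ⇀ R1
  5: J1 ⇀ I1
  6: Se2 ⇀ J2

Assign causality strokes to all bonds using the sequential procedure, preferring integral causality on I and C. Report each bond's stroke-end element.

β0 |J1
β1 |J2
β2 |J3
β3 |J1
β4 |R1
β5 |I1
β6 |J2

b3 stroke→J1  (Se1: effort source, stroke at far end)
b6 stroke→J2  (source Se2 imposes e)
b5 stroke→I1  (I1 outputs flow p/I1)
b0 stroke→J1  (1-jn J1 has f-setter on 5)
b1 stroke→J2  (GY1: gyrator matches bond 0)
b2 stroke→J3  (only one flow-in slot at J2)
b4 stroke→R1  (J3: bond 2 brought effort, rest push out)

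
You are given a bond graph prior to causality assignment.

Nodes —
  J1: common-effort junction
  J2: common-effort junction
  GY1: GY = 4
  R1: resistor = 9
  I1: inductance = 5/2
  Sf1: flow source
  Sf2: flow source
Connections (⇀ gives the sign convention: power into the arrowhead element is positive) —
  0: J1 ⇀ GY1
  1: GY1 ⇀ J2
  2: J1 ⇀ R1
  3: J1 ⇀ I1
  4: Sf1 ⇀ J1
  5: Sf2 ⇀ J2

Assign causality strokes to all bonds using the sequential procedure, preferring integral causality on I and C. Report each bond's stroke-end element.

β4 →Sf1  (source Sf1 imposes f)
β5 →Sf2  (Sf2 (Sf) sets flow on bond)
β1 →J2  (only one effort-in slot at J2)
β0 →J1  (GY1 both-in/both-out from 1)
β2 →R1  (common-e at J1 fixed by 0)
β3 →I1  (J1: bond 0 brought effort, rest push out)

#0 →J1
#1 →J2
#2 →R1
#3 →I1
#4 →Sf1
#5 →Sf2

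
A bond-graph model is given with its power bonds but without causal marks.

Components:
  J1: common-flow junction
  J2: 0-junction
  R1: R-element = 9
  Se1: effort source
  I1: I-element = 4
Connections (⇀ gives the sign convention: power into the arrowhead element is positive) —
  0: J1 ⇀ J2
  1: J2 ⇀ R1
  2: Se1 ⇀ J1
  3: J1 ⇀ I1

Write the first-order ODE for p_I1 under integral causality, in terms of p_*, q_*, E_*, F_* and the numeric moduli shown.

b2 stroke at J1  (Se1 (Se) sets effort on bond)
b3 stroke at I1  (I1 outputs flow p/I1)
b0 stroke at J1  (common-f at J1 fixed by 3)
b1 stroke at J2  (only one effort-in slot at J2)

dp_I1/dt = E_Se1 - 9*p_I1/4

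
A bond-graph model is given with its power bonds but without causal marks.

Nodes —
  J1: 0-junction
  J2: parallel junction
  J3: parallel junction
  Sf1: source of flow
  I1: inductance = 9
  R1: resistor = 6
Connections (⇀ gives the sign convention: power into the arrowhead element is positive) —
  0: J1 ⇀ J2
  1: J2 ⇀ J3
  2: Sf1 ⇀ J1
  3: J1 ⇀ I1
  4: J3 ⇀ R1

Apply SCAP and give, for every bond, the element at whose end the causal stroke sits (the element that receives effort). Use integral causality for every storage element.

#2 →Sf1  (Sf1 (Sf) sets flow on bond)
#3 →I1  (I1 outputs flow p/I1)
#0 →J1  (only one effort-in slot at J1)
#1 →J2  (only one effort-in slot at J2)
#4 →J3  (J3 needs exactly one e-in)

β0 |J1
β1 |J2
β2 |Sf1
β3 |I1
β4 |J3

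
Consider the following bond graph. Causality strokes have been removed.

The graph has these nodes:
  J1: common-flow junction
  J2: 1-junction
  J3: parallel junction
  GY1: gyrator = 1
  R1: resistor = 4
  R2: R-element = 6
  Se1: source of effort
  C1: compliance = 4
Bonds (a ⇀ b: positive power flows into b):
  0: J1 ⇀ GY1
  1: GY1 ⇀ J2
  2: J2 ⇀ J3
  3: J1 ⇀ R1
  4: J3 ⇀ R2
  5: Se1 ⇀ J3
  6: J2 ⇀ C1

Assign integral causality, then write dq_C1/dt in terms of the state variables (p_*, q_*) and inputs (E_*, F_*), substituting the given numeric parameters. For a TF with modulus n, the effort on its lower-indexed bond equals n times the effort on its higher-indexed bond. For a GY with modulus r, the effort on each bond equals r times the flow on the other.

#5 →J3  (Se1 fixes effort; stroke away)
#2 →J2  (common-e at J3 fixed by 5)
#4 →R2  (common-e at J3 fixed by 5)
#6 →J2  (C1: C, integral causality)
#1 →GY1  (J2: last free bond brings flow in)
#0 →GY1  (through GY1, causality inverts; strokes same side of GY1)
#3 →J1  (1-jn J1 has f-setter on 0)

dq_C1/dt = -4*E_Se1 - q_C1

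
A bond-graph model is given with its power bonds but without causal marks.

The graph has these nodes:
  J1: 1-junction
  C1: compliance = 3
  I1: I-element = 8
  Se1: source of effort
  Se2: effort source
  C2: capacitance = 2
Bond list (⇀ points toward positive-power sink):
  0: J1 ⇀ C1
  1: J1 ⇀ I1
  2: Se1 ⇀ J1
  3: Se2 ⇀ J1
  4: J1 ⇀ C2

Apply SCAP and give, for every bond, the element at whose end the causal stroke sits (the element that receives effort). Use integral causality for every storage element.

β0 |J1
β1 |I1
β2 |J1
β3 |J1
β4 |J1

b2 stroke at J1  (Se1 fixes effort; stroke away)
b3 stroke at J1  (Se2 fixes effort; stroke away)
b0 stroke at J1  (C1 integral (e out))
b1 stroke at I1  (I1: I, integral causality)
b4 stroke at J1  (1-jn J1 has f-setter on 1)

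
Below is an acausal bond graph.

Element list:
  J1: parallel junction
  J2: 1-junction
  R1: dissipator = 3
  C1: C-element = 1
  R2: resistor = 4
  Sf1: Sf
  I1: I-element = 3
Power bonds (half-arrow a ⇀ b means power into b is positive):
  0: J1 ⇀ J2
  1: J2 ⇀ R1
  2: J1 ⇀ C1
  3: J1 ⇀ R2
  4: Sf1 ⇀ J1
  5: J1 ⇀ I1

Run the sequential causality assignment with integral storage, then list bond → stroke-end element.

#4 →Sf1  (Sf1 fixes flow; stroke at Sf1)
#2 →J1  (C1: C, integral causality)
#0 →J2  (common-e at J1 fixed by 2)
#3 →R2  (0-jn J1 has e-setter on 2)
#5 →I1  (J1: bond 2 brought effort, rest push out)
#1 →R1  (only one flow-in slot at J2)

b0 stroke at J2
b1 stroke at R1
b2 stroke at J1
b3 stroke at R2
b4 stroke at Sf1
b5 stroke at I1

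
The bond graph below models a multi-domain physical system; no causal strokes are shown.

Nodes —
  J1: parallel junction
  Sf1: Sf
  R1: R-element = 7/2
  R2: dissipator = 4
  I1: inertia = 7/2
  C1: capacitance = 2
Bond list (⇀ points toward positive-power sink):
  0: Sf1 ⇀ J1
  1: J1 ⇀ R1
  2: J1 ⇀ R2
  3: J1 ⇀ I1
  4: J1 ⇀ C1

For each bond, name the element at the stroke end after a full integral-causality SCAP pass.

β0 →Sf1
β1 →R1
β2 →R2
β3 →I1
β4 →J1

β0 stroke at Sf1  (Sf1 (Sf) sets flow on bond)
β3 stroke at I1  (I1 integral (f out))
β4 stroke at J1  (C1 integral (e out))
β1 stroke at R1  (0-jn J1 has e-setter on 4)
β2 stroke at R2  (0-jn J1 has e-setter on 4)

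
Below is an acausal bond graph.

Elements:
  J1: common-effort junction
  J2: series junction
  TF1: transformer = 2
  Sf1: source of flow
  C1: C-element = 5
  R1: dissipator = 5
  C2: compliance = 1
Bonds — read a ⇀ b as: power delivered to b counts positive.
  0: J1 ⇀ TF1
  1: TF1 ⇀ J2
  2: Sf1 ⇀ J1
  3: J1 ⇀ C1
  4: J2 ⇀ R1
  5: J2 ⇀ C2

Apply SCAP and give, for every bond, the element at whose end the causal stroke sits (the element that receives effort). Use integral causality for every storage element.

β0 stroke→TF1
β1 stroke→J2
β2 stroke→Sf1
β3 stroke→J1
β4 stroke→R1
β5 stroke→J2

#2 stroke→Sf1  (Sf1 (Sf) sets flow on bond)
#3 stroke→J1  (C1 integral (e out))
#0 stroke→TF1  (J1 effort already set via bond 3)
#1 stroke→J2  (TF1: transformer flips bond 0)
#5 stroke→J2  (C2 integral (e out))
#4 stroke→R1  (closing 1-jn rule on J2)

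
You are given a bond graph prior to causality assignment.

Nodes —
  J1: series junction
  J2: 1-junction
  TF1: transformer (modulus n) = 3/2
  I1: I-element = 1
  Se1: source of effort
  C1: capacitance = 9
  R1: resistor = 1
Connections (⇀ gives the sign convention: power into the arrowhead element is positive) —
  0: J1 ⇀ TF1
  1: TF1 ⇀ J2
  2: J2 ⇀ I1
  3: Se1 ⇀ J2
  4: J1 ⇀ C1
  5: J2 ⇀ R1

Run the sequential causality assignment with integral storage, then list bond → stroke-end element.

β3 stroke at J2  (Se1 fixes effort; stroke away)
β2 stroke at I1  (prefer integral on I1)
β1 stroke at J2  (J2 flow already set via bond 2)
β5 stroke at J2  (common-f at J2 fixed by 2)
β0 stroke at TF1  (through TF1, causality passes straight; one stroke at TF1)
β4 stroke at J1  (1-jn J1 has f-setter on 0)

b0 |TF1
b1 |J2
b2 |I1
b3 |J2
b4 |J1
b5 |J2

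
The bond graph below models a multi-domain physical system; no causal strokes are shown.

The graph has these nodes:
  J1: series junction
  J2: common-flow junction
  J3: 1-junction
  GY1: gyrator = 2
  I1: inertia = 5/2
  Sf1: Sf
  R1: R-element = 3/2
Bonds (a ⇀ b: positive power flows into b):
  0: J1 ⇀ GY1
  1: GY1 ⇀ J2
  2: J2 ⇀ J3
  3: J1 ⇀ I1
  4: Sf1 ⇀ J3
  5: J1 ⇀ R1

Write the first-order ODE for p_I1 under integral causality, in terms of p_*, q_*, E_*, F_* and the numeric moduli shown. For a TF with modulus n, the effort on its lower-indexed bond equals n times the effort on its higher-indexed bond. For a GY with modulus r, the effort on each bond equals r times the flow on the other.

#4 stroke at Sf1  (Sf1 (Sf) sets flow on bond)
#2 stroke at J3  (common-f at J3 fixed by 4)
#1 stroke at J2  (J2 flow already set via bond 2)
#0 stroke at J1  (GY1: gyrator matches bond 1)
#3 stroke at I1  (I1 integral (f out))
#5 stroke at J1  (J1: bond 3 brought flow, rest push out)

dp_I1/dt = -2*F_Sf1 - 3*p_I1/5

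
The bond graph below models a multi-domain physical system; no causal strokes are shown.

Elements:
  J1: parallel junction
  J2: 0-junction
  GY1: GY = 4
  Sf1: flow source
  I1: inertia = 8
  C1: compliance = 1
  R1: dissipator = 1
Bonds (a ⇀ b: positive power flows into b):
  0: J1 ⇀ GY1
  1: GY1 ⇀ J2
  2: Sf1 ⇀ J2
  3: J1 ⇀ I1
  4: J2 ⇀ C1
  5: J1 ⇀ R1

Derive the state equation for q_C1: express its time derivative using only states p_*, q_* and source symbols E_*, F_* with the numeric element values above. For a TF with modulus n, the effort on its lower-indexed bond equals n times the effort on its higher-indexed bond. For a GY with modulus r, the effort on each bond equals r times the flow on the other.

b2 stroke→Sf1  (source Sf1 imposes f)
b3 stroke→I1  (prefer integral on I1)
b4 stroke→J2  (C1 integral (e out))
b1 stroke→GY1  (0-jn J2 has e-setter on 4)
b0 stroke→GY1  (GY1: gyrator matches bond 1)
b5 stroke→J1  (only one effort-in slot at J1)

dq_C1/dt = F_Sf1 - p_I1/32 - q_C1/16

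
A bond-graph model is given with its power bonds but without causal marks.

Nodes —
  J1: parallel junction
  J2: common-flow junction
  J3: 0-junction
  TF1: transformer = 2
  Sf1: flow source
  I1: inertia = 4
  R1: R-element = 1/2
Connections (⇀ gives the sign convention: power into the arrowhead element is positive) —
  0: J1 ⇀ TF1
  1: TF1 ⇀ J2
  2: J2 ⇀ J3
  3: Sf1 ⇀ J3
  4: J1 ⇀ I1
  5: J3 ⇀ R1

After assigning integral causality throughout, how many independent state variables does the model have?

1  (I1 all integral)

#3 stroke→Sf1  (Sf1 (Sf) sets flow on bond)
#4 stroke→I1  (prefer integral on I1)
#0 stroke→J1  (J1 needs exactly one e-in)
#1 stroke→TF1  (through TF1, causality passes straight; one stroke at TF1)
#2 stroke→J2  (common-f at J2 fixed by 1)
#5 stroke→J3  (J3: last free bond brings effort in)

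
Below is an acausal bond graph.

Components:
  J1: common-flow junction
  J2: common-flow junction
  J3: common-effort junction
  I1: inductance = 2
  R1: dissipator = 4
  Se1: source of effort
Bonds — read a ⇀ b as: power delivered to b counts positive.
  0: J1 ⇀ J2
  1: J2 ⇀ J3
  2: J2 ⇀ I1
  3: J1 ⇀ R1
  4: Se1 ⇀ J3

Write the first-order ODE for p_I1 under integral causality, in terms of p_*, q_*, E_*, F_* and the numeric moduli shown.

dp_I1/dt = -E_Se1 - 2*p_I1

bond 4 →J3  (source Se1 imposes e)
bond 1 →J2  (J3 effort already set via bond 4)
bond 2 →I1  (I1 outputs flow p/I1)
bond 0 →J2  (1-jn J2 has f-setter on 2)
bond 3 →J1  (common-f at J1 fixed by 0)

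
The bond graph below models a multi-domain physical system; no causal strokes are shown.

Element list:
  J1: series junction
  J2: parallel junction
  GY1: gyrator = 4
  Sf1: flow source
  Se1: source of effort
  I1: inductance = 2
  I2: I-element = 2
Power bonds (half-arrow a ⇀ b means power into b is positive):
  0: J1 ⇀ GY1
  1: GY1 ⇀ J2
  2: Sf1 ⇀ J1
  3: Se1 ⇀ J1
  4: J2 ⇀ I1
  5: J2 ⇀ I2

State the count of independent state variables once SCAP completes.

#2 stroke→Sf1  (Sf1 fixes flow; stroke at Sf1)
#3 stroke→J1  (Se1: effort source, stroke at far end)
#0 stroke→J1  (common-f at J1 fixed by 2)
#1 stroke→J2  (through GY1, causality inverts; strokes same side of GY1)
#4 stroke→I1  (common-e at J2 fixed by 1)
#5 stroke→I2  (common-e at J2 fixed by 1)

2  (I1, I2 all integral)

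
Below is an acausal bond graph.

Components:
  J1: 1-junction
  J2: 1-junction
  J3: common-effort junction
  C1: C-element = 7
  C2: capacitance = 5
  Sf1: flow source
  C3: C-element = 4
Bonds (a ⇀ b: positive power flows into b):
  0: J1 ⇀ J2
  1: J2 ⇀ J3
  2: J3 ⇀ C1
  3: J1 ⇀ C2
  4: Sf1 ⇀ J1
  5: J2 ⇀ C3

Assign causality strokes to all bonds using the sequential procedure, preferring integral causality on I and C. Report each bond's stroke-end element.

b0 |J1
b1 |J2
b2 |J3
b3 |J1
b4 |Sf1
b5 |J2

bond 4 |Sf1  (Sf1 fixes flow; stroke at Sf1)
bond 0 |J1  (J1: bond 4 brought flow, rest push out)
bond 3 |J1  (J1 flow already set via bond 4)
bond 1 |J2  (J2: bond 0 brought flow, rest push out)
bond 5 |J2  (J2: bond 0 brought flow, rest push out)
bond 2 |J3  (J3: last free bond brings effort in)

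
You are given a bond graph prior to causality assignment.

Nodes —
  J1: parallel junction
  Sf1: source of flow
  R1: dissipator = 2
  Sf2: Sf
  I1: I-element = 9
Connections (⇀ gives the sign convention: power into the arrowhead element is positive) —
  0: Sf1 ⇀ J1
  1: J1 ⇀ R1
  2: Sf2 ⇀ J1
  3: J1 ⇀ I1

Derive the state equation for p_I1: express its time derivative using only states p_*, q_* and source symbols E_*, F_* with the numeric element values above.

dp_I1/dt = 2*F_Sf1 + 2*F_Sf2 - 2*p_I1/9

b0 →Sf1  (Sf1: flow source, stroke at near end)
b2 →Sf2  (Sf2: flow source, stroke at near end)
b3 →I1  (I1: I, integral causality)
b1 →J1  (J1 needs exactly one e-in)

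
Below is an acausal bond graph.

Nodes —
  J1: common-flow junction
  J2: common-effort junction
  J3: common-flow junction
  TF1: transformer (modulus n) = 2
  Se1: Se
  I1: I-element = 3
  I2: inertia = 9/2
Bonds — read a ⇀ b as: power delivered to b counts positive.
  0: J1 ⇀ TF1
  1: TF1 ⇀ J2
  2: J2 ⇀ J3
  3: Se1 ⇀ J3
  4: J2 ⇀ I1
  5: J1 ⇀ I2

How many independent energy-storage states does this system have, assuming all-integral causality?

2  (I1, I2 all integral)

bond 3 →J3  (Se1 (Se) sets effort on bond)
bond 2 →J2  (closing 1-jn rule on J3)
bond 1 →TF1  (J2: bond 2 brought effort, rest push out)
bond 4 →I1  (0-jn J2 has e-setter on 2)
bond 0 →J1  (through TF1, causality passes straight; one stroke at TF1)
bond 5 →I2  (J1: last free bond brings flow in)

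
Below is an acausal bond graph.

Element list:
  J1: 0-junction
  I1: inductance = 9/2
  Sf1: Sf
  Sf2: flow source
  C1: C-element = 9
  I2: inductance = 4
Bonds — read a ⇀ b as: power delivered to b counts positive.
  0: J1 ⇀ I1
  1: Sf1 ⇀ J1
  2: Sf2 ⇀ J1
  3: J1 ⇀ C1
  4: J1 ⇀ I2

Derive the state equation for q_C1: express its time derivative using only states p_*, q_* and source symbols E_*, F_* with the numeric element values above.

b1 |Sf1  (Sf1 (Sf) sets flow on bond)
b2 |Sf2  (Sf2: flow source, stroke at near end)
b0 |I1  (I1: I, integral causality)
b3 |J1  (prefer integral on C1)
b4 |I2  (common-e at J1 fixed by 3)

dq_C1/dt = F_Sf1 + F_Sf2 - 2*p_I1/9 - p_I2/4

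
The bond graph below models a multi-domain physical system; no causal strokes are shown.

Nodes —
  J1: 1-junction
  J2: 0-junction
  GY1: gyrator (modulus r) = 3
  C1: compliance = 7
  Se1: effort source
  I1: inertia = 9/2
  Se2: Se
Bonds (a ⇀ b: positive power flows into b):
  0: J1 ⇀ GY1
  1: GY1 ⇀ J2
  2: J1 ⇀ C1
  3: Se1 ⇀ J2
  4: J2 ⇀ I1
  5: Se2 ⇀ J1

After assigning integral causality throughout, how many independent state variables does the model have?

2  (C1, I1 all integral)

bond 3 stroke→J2  (Se1: effort source, stroke at far end)
bond 5 stroke→J1  (Se2 fixes effort; stroke away)
bond 1 stroke→GY1  (common-e at J2 fixed by 3)
bond 4 stroke→I1  (common-e at J2 fixed by 3)
bond 0 stroke→GY1  (through GY1, causality inverts; strokes same side of GY1)
bond 2 stroke→J1  (J1: bond 0 brought flow, rest push out)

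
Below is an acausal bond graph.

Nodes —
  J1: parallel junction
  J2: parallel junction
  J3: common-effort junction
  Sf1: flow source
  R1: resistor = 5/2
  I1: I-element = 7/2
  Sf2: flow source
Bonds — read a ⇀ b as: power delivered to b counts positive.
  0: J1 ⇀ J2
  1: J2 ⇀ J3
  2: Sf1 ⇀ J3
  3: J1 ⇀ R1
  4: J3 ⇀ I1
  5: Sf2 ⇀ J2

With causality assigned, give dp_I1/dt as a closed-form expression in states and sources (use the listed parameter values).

dp_I1/dt = 5*F_Sf1/2 + 5*F_Sf2/2 - 5*p_I1/7

β2 stroke→Sf1  (Sf1: flow source, stroke at near end)
β5 stroke→Sf2  (Sf2 fixes flow; stroke at Sf2)
β4 stroke→I1  (I1 integral (f out))
β1 stroke→J3  (closing 0-jn rule on J3)
β0 stroke→J2  (only one effort-in slot at J2)
β3 stroke→J1  (only one effort-in slot at J1)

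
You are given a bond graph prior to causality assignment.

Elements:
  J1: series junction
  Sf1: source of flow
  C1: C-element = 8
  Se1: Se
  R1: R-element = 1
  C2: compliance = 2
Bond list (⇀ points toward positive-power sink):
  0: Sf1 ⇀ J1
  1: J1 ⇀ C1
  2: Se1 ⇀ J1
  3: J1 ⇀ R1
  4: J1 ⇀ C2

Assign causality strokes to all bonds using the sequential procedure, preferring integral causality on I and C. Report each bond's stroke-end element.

b0 |Sf1
b1 |J1
b2 |J1
b3 |J1
b4 |J1

#0 |Sf1  (Sf1: flow source, stroke at near end)
#2 |J1  (Se1 (Se) sets effort on bond)
#1 |J1  (1-jn J1 has f-setter on 0)
#3 |J1  (J1: bond 0 brought flow, rest push out)
#4 |J1  (common-f at J1 fixed by 0)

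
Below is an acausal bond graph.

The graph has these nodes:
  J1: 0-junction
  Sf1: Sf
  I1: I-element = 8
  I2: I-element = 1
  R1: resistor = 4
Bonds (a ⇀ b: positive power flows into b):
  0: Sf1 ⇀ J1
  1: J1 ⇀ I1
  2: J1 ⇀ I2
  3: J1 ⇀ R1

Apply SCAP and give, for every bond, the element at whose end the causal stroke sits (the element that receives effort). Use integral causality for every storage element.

bond 0 stroke→Sf1
bond 1 stroke→I1
bond 2 stroke→I2
bond 3 stroke→J1

b0 |Sf1  (source Sf1 imposes f)
b1 |I1  (I1 outputs flow p/I1)
b2 |I2  (I2: I, integral causality)
b3 |J1  (only one effort-in slot at J1)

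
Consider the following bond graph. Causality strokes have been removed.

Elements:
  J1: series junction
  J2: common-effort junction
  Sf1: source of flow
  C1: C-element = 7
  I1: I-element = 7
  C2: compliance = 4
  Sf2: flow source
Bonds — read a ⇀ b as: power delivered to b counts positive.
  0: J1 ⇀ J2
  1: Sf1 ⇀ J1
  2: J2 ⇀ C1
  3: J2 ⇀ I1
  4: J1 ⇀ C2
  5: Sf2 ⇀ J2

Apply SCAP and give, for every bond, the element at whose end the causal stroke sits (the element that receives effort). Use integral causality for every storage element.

b1 |Sf1  (Sf1: flow source, stroke at near end)
b5 |Sf2  (Sf2 (Sf) sets flow on bond)
b0 |J1  (J1: bond 1 brought flow, rest push out)
b4 |J1  (J1 flow already set via bond 1)
b2 |J2  (C1: C, integral causality)
b3 |I1  (J2: bond 2 brought effort, rest push out)

β0 |J1
β1 |Sf1
β2 |J2
β3 |I1
β4 |J1
β5 |Sf2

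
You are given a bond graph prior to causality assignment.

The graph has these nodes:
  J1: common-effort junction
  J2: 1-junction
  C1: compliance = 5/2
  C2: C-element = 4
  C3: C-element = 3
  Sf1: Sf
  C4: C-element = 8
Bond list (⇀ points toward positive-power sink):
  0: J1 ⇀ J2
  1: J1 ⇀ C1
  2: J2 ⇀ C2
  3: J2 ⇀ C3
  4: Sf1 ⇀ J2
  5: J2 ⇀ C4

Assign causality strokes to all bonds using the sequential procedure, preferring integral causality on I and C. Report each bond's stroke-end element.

bond 0 stroke→J2
bond 1 stroke→J1
bond 2 stroke→J2
bond 3 stroke→J2
bond 4 stroke→Sf1
bond 5 stroke→J2

#4 →Sf1  (Sf1: flow source, stroke at near end)
#0 →J2  (J2: bond 4 brought flow, rest push out)
#2 →J2  (1-jn J2 has f-setter on 4)
#3 →J2  (1-jn J2 has f-setter on 4)
#5 →J2  (J2: bond 4 brought flow, rest push out)
#1 →J1  (only one effort-in slot at J1)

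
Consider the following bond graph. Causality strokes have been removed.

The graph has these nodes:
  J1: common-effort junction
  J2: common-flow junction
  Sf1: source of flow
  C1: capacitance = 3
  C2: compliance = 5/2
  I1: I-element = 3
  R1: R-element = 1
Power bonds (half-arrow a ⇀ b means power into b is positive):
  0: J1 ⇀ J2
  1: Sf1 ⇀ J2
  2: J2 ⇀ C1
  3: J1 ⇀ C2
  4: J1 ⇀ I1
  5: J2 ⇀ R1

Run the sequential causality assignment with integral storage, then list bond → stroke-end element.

bond 1 |Sf1  (Sf1 fixes flow; stroke at Sf1)
bond 0 |J2  (J2: bond 1 brought flow, rest push out)
bond 2 |J2  (1-jn J2 has f-setter on 1)
bond 5 |J2  (1-jn J2 has f-setter on 1)
bond 3 |J1  (C2: C, integral causality)
bond 4 |I1  (common-e at J1 fixed by 3)

bond 0 stroke at J2
bond 1 stroke at Sf1
bond 2 stroke at J2
bond 3 stroke at J1
bond 4 stroke at I1
bond 5 stroke at J2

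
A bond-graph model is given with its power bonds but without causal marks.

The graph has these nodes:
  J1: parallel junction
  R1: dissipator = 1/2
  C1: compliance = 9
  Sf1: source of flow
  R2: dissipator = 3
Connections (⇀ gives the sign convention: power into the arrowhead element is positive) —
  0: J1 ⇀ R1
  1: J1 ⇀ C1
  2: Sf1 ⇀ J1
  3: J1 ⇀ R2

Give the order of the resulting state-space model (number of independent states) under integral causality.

1  (C1 all integral)

β2 stroke at Sf1  (Sf1 (Sf) sets flow on bond)
β1 stroke at J1  (C1 integral (e out))
β0 stroke at R1  (common-e at J1 fixed by 1)
β3 stroke at R2  (0-jn J1 has e-setter on 1)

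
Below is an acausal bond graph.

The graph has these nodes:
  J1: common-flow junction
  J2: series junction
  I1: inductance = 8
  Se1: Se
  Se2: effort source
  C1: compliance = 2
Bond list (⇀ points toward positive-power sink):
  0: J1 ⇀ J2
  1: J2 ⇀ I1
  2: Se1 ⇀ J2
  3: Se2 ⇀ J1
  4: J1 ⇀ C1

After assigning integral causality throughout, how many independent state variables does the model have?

2  (C1, I1 all integral)

b2 →J2  (Se1: effort source, stroke at far end)
b3 →J1  (Se2: effort source, stroke at far end)
b1 →I1  (prefer integral on I1)
b0 →J2  (common-f at J2 fixed by 1)
b4 →J1  (common-f at J1 fixed by 0)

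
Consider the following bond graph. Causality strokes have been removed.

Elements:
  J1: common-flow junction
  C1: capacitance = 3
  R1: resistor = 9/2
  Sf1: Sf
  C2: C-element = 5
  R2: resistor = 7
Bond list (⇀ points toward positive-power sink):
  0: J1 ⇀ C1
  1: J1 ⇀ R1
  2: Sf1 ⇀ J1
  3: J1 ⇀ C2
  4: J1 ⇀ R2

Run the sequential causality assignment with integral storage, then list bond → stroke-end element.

bond 0 stroke at J1
bond 1 stroke at J1
bond 2 stroke at Sf1
bond 3 stroke at J1
bond 4 stroke at J1

bond 2 |Sf1  (Sf1 (Sf) sets flow on bond)
bond 0 |J1  (J1: bond 2 brought flow, rest push out)
bond 1 |J1  (J1: bond 2 brought flow, rest push out)
bond 3 |J1  (J1: bond 2 brought flow, rest push out)
bond 4 |J1  (J1 flow already set via bond 2)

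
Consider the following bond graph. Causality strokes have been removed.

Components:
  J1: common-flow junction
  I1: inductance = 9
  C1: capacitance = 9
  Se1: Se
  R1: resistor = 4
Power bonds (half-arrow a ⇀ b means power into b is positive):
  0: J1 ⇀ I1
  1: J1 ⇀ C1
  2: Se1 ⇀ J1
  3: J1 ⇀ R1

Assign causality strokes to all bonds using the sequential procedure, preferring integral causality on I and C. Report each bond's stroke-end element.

b0 |I1
b1 |J1
b2 |J1
b3 |J1

#2 stroke→J1  (Se1 fixes effort; stroke away)
#0 stroke→I1  (I1 outputs flow p/I1)
#1 stroke→J1  (common-f at J1 fixed by 0)
#3 stroke→J1  (J1: bond 0 brought flow, rest push out)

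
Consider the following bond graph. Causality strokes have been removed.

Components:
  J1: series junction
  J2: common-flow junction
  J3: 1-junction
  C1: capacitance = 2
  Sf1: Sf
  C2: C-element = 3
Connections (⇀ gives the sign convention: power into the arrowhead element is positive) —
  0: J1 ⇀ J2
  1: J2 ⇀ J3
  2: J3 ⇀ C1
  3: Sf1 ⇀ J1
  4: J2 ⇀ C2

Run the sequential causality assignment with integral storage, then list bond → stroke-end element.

b0 →J1
b1 →J2
b2 →J3
b3 →Sf1
b4 →J2

#3 →Sf1  (Sf1: flow source, stroke at near end)
#0 →J1  (J1 flow already set via bond 3)
#1 →J2  (J2: bond 0 brought flow, rest push out)
#4 →J2  (common-f at J2 fixed by 0)
#2 →J3  (J3 flow already set via bond 1)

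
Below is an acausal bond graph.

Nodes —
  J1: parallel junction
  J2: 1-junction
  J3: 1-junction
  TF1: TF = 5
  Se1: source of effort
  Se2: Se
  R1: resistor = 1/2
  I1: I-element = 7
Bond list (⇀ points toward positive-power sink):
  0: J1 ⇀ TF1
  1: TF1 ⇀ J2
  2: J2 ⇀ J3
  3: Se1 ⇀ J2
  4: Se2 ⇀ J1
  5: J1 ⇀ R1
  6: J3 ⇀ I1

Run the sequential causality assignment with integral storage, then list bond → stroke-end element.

bond 0 →TF1
bond 1 →J2
bond 2 →J3
bond 3 →J2
bond 4 →J1
bond 5 →R1
bond 6 →I1

b3 stroke at J2  (Se1: effort source, stroke at far end)
b4 stroke at J1  (source Se2 imposes e)
b0 stroke at TF1  (common-e at J1 fixed by 4)
b5 stroke at R1  (0-jn J1 has e-setter on 4)
b1 stroke at J2  (TF TF1: opposite of bond 0)
b2 stroke at J3  (J2: last free bond brings flow in)
b6 stroke at I1  (J3 needs exactly one f-in)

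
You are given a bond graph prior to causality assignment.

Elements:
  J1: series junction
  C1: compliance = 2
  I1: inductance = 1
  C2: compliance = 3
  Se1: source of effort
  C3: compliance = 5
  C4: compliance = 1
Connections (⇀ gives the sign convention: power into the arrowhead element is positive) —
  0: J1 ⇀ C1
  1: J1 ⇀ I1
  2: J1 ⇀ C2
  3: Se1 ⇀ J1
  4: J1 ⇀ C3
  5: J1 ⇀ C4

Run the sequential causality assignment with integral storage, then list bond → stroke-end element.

bond 3 |J1  (Se1: effort source, stroke at far end)
bond 0 |J1  (C1 integral (e out))
bond 1 |I1  (prefer integral on I1)
bond 2 |J1  (J1: bond 1 brought flow, rest push out)
bond 4 |J1  (1-jn J1 has f-setter on 1)
bond 5 |J1  (J1: bond 1 brought flow, rest push out)

bond 0 |J1
bond 1 |I1
bond 2 |J1
bond 3 |J1
bond 4 |J1
bond 5 |J1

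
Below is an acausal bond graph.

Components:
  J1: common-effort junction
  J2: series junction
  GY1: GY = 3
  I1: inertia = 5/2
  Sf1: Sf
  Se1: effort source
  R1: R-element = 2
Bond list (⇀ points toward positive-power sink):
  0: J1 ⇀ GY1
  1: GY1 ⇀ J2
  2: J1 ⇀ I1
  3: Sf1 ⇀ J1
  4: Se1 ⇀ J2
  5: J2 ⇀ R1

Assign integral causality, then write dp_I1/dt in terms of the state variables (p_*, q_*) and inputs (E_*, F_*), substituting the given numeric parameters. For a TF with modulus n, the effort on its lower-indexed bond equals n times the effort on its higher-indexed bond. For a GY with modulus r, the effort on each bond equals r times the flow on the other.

dp_I1/dt = 3*E_Se1/2 + 9*F_Sf1/2 - 9*p_I1/5

#3 →Sf1  (Sf1 (Sf) sets flow on bond)
#4 →J2  (Se1 (Se) sets effort on bond)
#2 →I1  (I1: I, integral causality)
#0 →J1  (J1 needs exactly one e-in)
#1 →J2  (GY1 both-in/both-out from 0)
#5 →R1  (J2 needs exactly one f-in)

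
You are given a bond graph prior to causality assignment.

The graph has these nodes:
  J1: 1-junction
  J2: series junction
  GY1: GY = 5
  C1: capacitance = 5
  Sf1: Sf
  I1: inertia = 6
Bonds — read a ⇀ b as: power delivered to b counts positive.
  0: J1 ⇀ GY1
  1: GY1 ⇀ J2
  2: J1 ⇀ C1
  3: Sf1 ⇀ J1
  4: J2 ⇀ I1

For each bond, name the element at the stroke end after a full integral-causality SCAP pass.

b0 stroke→J1
b1 stroke→J2
b2 stroke→J1
b3 stroke→Sf1
b4 stroke→I1

b3 |Sf1  (source Sf1 imposes f)
b0 |J1  (1-jn J1 has f-setter on 3)
b2 |J1  (1-jn J1 has f-setter on 3)
b1 |J2  (GY GY1: same side as bond 0)
b4 |I1  (only one flow-in slot at J2)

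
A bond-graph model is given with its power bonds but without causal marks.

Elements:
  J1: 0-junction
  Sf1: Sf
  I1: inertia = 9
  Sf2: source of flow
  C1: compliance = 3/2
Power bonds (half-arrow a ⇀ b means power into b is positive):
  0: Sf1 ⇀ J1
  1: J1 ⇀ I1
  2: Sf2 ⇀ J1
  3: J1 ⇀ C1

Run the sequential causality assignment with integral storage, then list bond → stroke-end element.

β0 →Sf1
β1 →I1
β2 →Sf2
β3 →J1

β0 stroke at Sf1  (source Sf1 imposes f)
β2 stroke at Sf2  (Sf2 (Sf) sets flow on bond)
β1 stroke at I1  (I1 integral (f out))
β3 stroke at J1  (J1: last free bond brings effort in)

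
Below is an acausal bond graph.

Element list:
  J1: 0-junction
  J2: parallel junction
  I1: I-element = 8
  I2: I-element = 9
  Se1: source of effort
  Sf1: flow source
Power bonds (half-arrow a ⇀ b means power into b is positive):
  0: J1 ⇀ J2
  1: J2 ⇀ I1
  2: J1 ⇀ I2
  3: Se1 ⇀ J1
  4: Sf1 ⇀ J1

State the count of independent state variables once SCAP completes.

#3 |J1  (Se1: effort source, stroke at far end)
#4 |Sf1  (Sf1 fixes flow; stroke at Sf1)
#0 |J2  (J1: bond 3 brought effort, rest push out)
#2 |I2  (0-jn J1 has e-setter on 3)
#1 |I1  (common-e at J2 fixed by 0)

2  (I1, I2 all integral)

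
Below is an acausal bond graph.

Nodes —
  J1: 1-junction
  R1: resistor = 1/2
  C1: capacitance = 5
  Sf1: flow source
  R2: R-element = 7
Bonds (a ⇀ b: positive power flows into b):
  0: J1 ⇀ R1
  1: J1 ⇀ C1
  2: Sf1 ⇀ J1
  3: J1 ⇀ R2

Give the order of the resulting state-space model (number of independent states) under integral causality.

b2 →Sf1  (Sf1 fixes flow; stroke at Sf1)
b0 →J1  (common-f at J1 fixed by 2)
b1 →J1  (common-f at J1 fixed by 2)
b3 →J1  (1-jn J1 has f-setter on 2)

1  (C1 all integral)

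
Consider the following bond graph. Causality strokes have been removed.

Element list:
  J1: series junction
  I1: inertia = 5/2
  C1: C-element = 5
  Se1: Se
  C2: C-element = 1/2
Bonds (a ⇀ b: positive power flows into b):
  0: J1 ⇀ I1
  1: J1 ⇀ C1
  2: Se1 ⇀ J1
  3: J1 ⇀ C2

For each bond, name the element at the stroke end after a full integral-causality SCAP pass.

bond 2 →J1  (Se1 (Se) sets effort on bond)
bond 0 →I1  (I1 integral (f out))
bond 1 →J1  (1-jn J1 has f-setter on 0)
bond 3 →J1  (J1 flow already set via bond 0)

bond 0 stroke at I1
bond 1 stroke at J1
bond 2 stroke at J1
bond 3 stroke at J1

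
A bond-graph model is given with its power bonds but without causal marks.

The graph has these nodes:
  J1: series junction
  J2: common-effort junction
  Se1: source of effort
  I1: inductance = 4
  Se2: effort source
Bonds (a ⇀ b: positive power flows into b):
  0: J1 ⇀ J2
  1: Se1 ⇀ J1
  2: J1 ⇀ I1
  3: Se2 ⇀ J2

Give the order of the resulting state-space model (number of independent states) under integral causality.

#1 stroke at J1  (Se1: effort source, stroke at far end)
#3 stroke at J2  (Se2 fixes effort; stroke away)
#0 stroke at J1  (J2: bond 3 brought effort, rest push out)
#2 stroke at I1  (J1 needs exactly one f-in)

1  (I1 all integral)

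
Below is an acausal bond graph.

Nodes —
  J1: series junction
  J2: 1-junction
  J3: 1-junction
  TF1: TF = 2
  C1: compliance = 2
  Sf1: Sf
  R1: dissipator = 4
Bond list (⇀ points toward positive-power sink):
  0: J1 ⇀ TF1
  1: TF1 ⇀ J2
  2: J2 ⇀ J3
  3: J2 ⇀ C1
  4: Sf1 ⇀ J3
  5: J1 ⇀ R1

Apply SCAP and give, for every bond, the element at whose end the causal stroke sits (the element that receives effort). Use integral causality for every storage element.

#4 stroke at Sf1  (source Sf1 imposes f)
#2 stroke at J3  (common-f at J3 fixed by 4)
#1 stroke at J2  (common-f at J2 fixed by 2)
#3 stroke at J2  (1-jn J2 has f-setter on 2)
#0 stroke at TF1  (through TF1, causality passes straight; one stroke at TF1)
#5 stroke at J1  (1-jn J1 has f-setter on 0)

β0 |TF1
β1 |J2
β2 |J3
β3 |J2
β4 |Sf1
β5 |J1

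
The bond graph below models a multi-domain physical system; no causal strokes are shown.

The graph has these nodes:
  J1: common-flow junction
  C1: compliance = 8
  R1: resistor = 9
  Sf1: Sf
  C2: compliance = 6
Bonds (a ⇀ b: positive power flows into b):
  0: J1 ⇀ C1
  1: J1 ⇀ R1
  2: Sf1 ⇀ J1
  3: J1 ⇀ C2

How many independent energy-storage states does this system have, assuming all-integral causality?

2  (C1, C2 all integral)

bond 2 stroke→Sf1  (Sf1: flow source, stroke at near end)
bond 0 stroke→J1  (J1: bond 2 brought flow, rest push out)
bond 1 stroke→J1  (J1: bond 2 brought flow, rest push out)
bond 3 stroke→J1  (common-f at J1 fixed by 2)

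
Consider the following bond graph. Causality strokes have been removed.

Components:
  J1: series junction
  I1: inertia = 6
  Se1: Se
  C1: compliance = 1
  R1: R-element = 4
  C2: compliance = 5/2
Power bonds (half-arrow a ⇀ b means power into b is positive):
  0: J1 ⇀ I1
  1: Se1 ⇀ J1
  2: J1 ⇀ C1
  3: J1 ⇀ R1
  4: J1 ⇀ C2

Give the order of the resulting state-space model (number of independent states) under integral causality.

3  (C1, C2, I1 all integral)

#1 |J1  (Se1: effort source, stroke at far end)
#0 |I1  (prefer integral on I1)
#2 |J1  (J1: bond 0 brought flow, rest push out)
#3 |J1  (J1 flow already set via bond 0)
#4 |J1  (J1 flow already set via bond 0)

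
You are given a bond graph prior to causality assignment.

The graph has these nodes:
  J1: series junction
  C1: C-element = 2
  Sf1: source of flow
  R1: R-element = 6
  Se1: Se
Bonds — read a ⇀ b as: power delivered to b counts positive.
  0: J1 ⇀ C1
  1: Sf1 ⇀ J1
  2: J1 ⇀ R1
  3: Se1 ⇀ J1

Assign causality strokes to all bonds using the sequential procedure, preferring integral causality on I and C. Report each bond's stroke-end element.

bond 0 stroke→J1
bond 1 stroke→Sf1
bond 2 stroke→J1
bond 3 stroke→J1

b1 stroke→Sf1  (source Sf1 imposes f)
b3 stroke→J1  (source Se1 imposes e)
b0 stroke→J1  (J1: bond 1 brought flow, rest push out)
b2 stroke→J1  (common-f at J1 fixed by 1)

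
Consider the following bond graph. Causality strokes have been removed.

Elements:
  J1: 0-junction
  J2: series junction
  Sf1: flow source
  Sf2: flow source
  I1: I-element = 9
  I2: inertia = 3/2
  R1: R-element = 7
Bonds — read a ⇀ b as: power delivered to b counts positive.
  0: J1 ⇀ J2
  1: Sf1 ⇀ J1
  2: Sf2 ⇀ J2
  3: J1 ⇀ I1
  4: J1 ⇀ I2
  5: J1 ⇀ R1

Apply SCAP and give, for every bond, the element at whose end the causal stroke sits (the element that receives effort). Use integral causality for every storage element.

b0 stroke at J2
b1 stroke at Sf1
b2 stroke at Sf2
b3 stroke at I1
b4 stroke at I2
b5 stroke at J1

#1 |Sf1  (Sf1 fixes flow; stroke at Sf1)
#2 |Sf2  (source Sf2 imposes f)
#0 |J2  (J2 flow already set via bond 2)
#3 |I1  (I1: I, integral causality)
#4 |I2  (I2 outputs flow p/I2)
#5 |J1  (J1 needs exactly one e-in)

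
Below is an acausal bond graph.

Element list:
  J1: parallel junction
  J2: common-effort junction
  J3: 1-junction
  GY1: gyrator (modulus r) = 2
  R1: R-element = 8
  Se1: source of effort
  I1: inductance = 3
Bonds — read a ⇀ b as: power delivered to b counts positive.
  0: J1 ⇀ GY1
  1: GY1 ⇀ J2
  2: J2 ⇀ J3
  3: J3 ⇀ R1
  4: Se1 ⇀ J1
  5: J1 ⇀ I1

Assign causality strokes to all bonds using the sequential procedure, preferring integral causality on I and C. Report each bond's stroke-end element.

#4 stroke→J1  (source Se1 imposes e)
#0 stroke→GY1  (J1: bond 4 brought effort, rest push out)
#5 stroke→I1  (J1: bond 4 brought effort, rest push out)
#1 stroke→GY1  (through GY1, causality inverts; strokes same side of GY1)
#2 stroke→J2  (closing 0-jn rule on J2)
#3 stroke→J3  (1-jn J3 has f-setter on 2)

#0 stroke→GY1
#1 stroke→GY1
#2 stroke→J2
#3 stroke→J3
#4 stroke→J1
#5 stroke→I1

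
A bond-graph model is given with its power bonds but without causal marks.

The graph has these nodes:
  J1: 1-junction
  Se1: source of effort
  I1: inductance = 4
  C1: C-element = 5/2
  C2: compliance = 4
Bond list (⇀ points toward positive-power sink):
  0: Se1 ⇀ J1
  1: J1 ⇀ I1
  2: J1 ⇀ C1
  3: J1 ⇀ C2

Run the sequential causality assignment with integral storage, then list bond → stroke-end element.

#0 stroke at J1
#1 stroke at I1
#2 stroke at J1
#3 stroke at J1

bond 0 stroke at J1  (Se1 (Se) sets effort on bond)
bond 1 stroke at I1  (I1: I, integral causality)
bond 2 stroke at J1  (1-jn J1 has f-setter on 1)
bond 3 stroke at J1  (J1: bond 1 brought flow, rest push out)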